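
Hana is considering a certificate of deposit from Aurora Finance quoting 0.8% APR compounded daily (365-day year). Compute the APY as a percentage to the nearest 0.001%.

EAR = (1 + 0.008/365)^365 − 1.
= (1 + 0.000022)^365 − 1 = 1.008032 − 1 = 0.803%.

0.803%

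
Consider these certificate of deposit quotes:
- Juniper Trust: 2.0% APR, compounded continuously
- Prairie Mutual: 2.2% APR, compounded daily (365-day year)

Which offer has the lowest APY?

Juniper Trust

Juniper Trust: e^0.020 − 1 = 2.020%
Prairie Mutual: (1 + 0.022/365)^365 − 1 = 2.224%
The lowest effective annual rate is Juniper Trust at 2.020%.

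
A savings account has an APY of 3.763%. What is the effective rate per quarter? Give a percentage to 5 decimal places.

0.92776%

The per-quarter rate i satisfies (1 + i)^4 = 1 + 0.03763.
i = 1.03763^(1/4) − 1 = 0.0092776 = 0.92776%.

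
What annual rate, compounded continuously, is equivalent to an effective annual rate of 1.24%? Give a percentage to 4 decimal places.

1.2324%

Continuous: nominal r satisfies e^r − 1 = 0.0124.
r = ln(1 + 0.0124) = ln(1.0124) = 0.012324 = 1.2324%.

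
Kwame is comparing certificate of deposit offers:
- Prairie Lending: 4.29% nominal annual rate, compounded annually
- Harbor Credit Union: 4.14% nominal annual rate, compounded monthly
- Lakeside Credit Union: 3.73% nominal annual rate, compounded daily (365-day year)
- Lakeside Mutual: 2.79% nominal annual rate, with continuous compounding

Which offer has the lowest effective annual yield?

Prairie Lending: compounded annually, EAR = 4.290%
Harbor Credit Union: (1 + 0.0414/12)^12 − 1 = 4.219%
Lakeside Credit Union: (1 + 0.0373/365)^365 − 1 = 3.800%
Lakeside Mutual: e^0.0279 − 1 = 2.829%
The lowest effective annual rate is Lakeside Mutual at 2.829%.

Lakeside Mutual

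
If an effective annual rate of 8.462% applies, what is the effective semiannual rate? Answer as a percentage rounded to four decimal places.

4.1451%

The per-half-year rate i satisfies (1 + i)^2 = 1 + 0.08462.
i = 1.08462^(1/2) − 1 = 0.0414509 = 4.1451%.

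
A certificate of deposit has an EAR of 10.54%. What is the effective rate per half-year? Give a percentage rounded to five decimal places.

5.13800%

The per-half-year rate i satisfies (1 + i)^2 = 1 + 0.1054.
i = 1.1054^(1/2) − 1 = 0.0513800 = 5.13800%.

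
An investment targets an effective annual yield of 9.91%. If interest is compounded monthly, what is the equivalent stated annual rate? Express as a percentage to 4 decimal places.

(1 + r/12)^12 − 1 = 0.0991, so 1 + r/12 = 1.0991^(1/12).
r/12 = 0.007905, so r = 0.094865 = 9.4865%.

9.4865%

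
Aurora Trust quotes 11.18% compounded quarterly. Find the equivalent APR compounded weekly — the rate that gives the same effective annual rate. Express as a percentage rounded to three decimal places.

11.038%

EAR = (1 + 0.1118/4)^4 − 1 = 0.116575.
Solve (1 + r/52)^52 = 1.116575: r/52 = 1.116575^(1/52) − 1 = 0.002123, so r = 0.110383 = 11.038%.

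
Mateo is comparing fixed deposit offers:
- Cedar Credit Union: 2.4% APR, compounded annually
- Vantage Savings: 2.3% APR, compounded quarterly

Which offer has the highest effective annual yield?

Cedar Credit Union: compounded annually, EAR = 2.400%
Vantage Savings: (1 + 0.023/4)^4 − 1 = 2.320%
The highest effective annual rate is Cedar Credit Union at 2.400%.

Cedar Credit Union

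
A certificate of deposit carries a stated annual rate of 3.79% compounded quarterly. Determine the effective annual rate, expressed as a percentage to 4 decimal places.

3.8442%

EAR = (1 + 0.0379/4)^4 − 1.
= 1.038442 − 1 = 3.8442%.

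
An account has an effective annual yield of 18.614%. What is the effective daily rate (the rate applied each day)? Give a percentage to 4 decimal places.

0.0468%

The per-day rate i satisfies (1 + i)^365 = 1 + 0.18614.
i = 1.18614^(1/365) − 1 = 0.0004678 = 0.0468%.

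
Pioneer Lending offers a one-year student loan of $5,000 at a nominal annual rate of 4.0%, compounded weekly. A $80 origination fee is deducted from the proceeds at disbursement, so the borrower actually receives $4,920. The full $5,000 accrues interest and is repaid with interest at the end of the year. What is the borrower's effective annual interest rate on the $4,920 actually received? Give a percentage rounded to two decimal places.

Amount owed after one year: 5,000 × (1 + 0.040/52)^52 = 5,000 × 1.040795 = $5,203.97.
Effective rate on net proceeds: 5,203.97 / 4,920 − 1 = 0.057718 = 5.77%.

5.77%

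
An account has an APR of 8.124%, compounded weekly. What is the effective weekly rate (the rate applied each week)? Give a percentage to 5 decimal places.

With a nominal annual rate compounded weekly, the periodic rate is the nominal rate divided by 52.
i = 0.08124 / 52 = 0.0015623 = 0.15623%.

0.15623%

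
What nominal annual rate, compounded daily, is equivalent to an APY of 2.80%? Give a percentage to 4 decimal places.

2.7616%

(1 + r/365)^365 − 1 = 0.0280, so 1 + r/365 = 1.0280^(1/365).
r/365 = 0.000076, so r = 0.027616 = 2.7616%.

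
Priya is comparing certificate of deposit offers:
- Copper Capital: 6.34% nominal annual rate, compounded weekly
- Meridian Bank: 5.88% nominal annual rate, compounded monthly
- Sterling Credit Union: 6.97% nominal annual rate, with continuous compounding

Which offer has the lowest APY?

Meridian Bank

Copper Capital: (1 + 0.0634/52)^52 − 1 = 6.541%
Meridian Bank: (1 + 0.0588/12)^12 − 1 = 6.041%
Sterling Credit Union: e^0.0697 − 1 = 7.219%
The lowest effective annual rate is Meridian Bank at 6.041%.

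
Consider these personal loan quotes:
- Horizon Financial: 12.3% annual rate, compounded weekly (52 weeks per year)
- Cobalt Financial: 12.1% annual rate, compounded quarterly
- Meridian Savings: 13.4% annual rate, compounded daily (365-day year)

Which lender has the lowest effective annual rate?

Horizon Financial: (1 + 0.123/52)^52 − 1 = 13.072%
Cobalt Financial: (1 + 0.121/4)^4 − 1 = 12.660%
Meridian Savings: (1 + 0.134/365)^365 − 1 = 14.336%
The lowest effective annual rate is Cobalt Financial at 12.660%.

Cobalt Financial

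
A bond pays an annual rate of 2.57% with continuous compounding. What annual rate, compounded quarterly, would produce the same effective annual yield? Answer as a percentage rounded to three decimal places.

EAR under continuous compounding: e^0.0257 − 1 = 0.026033.
Solve (1 + r/4)^4 = 1.026033: r/4 = 1.026033^(1/4) − 1 = 0.006446, so r = 0.025783 = 2.578%.

2.578%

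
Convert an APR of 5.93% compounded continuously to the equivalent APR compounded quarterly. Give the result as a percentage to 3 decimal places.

EAR under continuous compounding: e^0.0593 − 1 = 0.061094.
Solve (1 + r/4)^4 = 1.061094: r/4 = 1.061094^(1/4) − 1 = 0.014935, so r = 0.059742 = 5.974%.

5.974%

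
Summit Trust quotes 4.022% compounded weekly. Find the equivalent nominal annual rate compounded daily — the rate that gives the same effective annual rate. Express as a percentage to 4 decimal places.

4.0207%

EAR = (1 + 0.04022/52)^52 − 1 = 0.041024.
Solve (1 + r/365)^365 = 1.041024: r/365 = 1.041024^(1/365) − 1 = 0.000110, so r = 0.040207 = 4.0207%.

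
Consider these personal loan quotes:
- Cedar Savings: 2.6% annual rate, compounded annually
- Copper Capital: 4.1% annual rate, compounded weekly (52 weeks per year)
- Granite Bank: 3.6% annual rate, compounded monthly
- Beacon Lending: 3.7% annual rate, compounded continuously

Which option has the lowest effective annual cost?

Cedar Savings

Cedar Savings: compounded annually, EAR = 2.600%
Copper Capital: (1 + 0.041/52)^52 − 1 = 4.184%
Granite Bank: (1 + 0.036/12)^12 − 1 = 3.660%
Beacon Lending: e^0.037 − 1 = 3.769%
The lowest effective annual rate is Cedar Savings at 2.600%.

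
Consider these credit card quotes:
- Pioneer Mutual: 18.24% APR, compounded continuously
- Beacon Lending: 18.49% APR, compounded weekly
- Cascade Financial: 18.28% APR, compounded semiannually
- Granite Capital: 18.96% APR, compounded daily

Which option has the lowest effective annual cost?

Pioneer Mutual: e^0.1824 − 1 = 20.009%
Beacon Lending: (1 + 0.1849/52)^52 − 1 = 20.270%
Cascade Financial: (1 + 0.1828/2)^2 − 1 = 19.115%
Granite Capital: (1 + 0.1896/365)^365 − 1 = 20.871%
The lowest effective annual rate is Cascade Financial at 19.115%.

Cascade Financial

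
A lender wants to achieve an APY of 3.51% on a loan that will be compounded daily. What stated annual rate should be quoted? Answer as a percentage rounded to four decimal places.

3.4500%

(1 + r/365)^365 − 1 = 0.0351, so 1 + r/365 = 1.0351^(1/365).
r/365 = 0.000095, so r = 0.034500 = 3.4500%.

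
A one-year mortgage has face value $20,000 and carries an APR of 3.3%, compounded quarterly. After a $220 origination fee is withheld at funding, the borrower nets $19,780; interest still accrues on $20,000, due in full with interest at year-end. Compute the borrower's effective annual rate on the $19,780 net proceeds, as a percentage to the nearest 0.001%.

Amount owed after one year: 20,000 × (1 + 0.033/4)^4 = 20,000 × 1.033411 = $20,668.21.
Effective rate on net proceeds: 20,668.21 / 19,780 − 1 = 0.044905 = 4.490%.

4.490%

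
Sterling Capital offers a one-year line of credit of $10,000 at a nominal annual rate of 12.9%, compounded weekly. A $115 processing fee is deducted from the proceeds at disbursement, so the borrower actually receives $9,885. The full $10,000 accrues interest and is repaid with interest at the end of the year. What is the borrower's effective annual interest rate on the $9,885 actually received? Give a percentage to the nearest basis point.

15.07%

Amount owed after one year: 10,000 × (1 + 0.129/52)^52 = 10,000 × 1.137508 = $11,375.08.
Effective rate on net proceeds: 11,375.08 / 9,885 − 1 = 0.150742 = 15.07%.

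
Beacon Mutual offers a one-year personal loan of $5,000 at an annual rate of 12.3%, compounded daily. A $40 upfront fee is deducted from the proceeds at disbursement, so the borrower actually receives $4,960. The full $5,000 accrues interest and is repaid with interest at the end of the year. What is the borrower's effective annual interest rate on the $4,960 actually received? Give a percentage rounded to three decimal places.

Amount owed after one year: 5,000 × (1 + 0.123/365)^365 = 5,000 × 1.130861 = $5,654.30.
Effective rate on net proceeds: 5,654.30 / 4,960 − 1 = 0.139981 = 13.998%.

13.998%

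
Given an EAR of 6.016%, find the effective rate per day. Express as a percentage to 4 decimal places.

The per-day rate i satisfies (1 + i)^365 = 1 + 0.06016.
i = 1.06016^(1/365) − 1 = 0.0001601 = 0.0160%.

0.0160%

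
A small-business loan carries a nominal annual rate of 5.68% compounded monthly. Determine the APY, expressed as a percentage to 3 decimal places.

5.830%

EAR = (1 + 0.0568/12)^12 − 1.
= 1.058302 − 1 = 5.830%.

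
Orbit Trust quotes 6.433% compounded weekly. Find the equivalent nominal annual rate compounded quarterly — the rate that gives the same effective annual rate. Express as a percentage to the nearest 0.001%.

EAR = (1 + 0.06433/52)^52 − 1 = 0.066402.
Solve (1 + r/4)^4 = 1.066402: r/4 = 1.066402^(1/4) − 1 = 0.016202, so r = 0.064810 = 6.481%.

6.481%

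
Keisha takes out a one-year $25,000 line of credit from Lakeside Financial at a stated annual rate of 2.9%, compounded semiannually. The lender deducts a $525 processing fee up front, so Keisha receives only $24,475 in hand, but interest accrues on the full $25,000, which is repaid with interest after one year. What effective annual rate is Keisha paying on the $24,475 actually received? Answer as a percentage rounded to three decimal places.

5.129%

Amount owed after one year: 25,000 × (1 + 0.029/2)^2 = 25,000 × 1.029210 = $25,730.26.
Effective rate on net proceeds: 25,730.26 / 24,475 − 1 = 0.051287 = 5.129%.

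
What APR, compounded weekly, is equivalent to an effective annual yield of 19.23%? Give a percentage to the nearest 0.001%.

17.618%

(1 + r/52)^52 − 1 = 0.1923, so 1 + r/52 = 1.1923^(1/52).
r/52 = 0.003388, so r = 0.176182 = 17.618%.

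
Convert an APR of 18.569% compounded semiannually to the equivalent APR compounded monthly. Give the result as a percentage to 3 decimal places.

EAR = (1 + 0.18569/2)^2 − 1 = 0.194310.
Solve (1 + r/12)^12 = 1.194310: r/12 = 1.194310^(1/12) − 1 = 0.014907, so r = 0.178889 = 17.889%.

17.889%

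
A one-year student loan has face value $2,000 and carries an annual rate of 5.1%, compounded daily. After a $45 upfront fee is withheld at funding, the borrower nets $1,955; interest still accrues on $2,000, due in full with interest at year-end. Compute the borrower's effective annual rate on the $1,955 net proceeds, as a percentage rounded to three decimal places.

Amount owed after one year: 2,000 × (1 + 0.051/365)^365 = 2,000 × 1.052319 = $2,104.64.
Effective rate on net proceeds: 2,104.64 / 1,955 − 1 = 0.076541 = 7.654%.

7.654%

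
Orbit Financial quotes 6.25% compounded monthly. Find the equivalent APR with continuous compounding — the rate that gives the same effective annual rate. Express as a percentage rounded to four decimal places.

6.2338%

EAR = (1 + 0.0625/12)^12 − 1 = 0.064322.
Equivalent continuous rate: r = ln(1 + 0.064322) = 0.062338 = 6.2338%.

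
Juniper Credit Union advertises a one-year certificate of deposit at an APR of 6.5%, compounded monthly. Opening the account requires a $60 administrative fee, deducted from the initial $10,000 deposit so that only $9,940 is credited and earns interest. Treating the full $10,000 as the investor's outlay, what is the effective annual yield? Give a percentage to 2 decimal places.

6.06%

Value after one year: 9,940 × (1 + 0.065/12)^12 = 9,940 × 1.066972 = $10,605.70.
Effective yield on the $10,000 outlay: 10,605.70 / 10,000 − 1 = 0.060570 = 6.06%.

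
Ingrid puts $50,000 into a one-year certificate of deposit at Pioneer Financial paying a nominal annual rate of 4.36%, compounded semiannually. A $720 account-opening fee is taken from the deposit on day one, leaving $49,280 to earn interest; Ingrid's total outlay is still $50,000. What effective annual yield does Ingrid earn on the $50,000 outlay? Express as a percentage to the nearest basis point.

2.90%

Value after one year: 49,280 × (1 + 0.0436/2)^2 = 49,280 × 1.044075 = $51,452.03.
Effective yield on the $50,000 outlay: 51,452.03 / 50,000 − 1 = 0.029041 = 2.90%.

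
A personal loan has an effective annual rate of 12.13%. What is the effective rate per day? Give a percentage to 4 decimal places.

The per-day rate i satisfies (1 + i)^365 = 1 + 0.1213.
i = 1.1213^(1/365) − 1 = 0.0003137 = 0.0314%.

0.0314%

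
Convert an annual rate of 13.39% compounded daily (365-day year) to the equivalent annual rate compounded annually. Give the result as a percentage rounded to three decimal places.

EAR = (1 + 0.1339/365)^365 − 1 = 0.143250.
Compounded annually, the equivalent nominal rate is the EAR itself: 14.325%.

14.325%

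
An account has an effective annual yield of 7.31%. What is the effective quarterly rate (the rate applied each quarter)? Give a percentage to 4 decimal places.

The per-quarter rate i satisfies (1 + i)^4 = 1 + 0.0731.
i = 1.0731^(1/4) − 1 = 0.0177944 = 1.7794%.

1.7794%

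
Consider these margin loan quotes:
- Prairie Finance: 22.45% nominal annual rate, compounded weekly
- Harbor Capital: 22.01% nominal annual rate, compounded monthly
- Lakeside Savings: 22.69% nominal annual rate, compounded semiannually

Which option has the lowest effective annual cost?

Prairie Finance: (1 + 0.2245/52)^52 − 1 = 25.109%
Harbor Capital: (1 + 0.2201/12)^12 − 1 = 24.372%
Lakeside Savings: (1 + 0.2269/2)^2 − 1 = 23.977%
The lowest effective annual rate is Lakeside Savings at 23.977%.

Lakeside Savings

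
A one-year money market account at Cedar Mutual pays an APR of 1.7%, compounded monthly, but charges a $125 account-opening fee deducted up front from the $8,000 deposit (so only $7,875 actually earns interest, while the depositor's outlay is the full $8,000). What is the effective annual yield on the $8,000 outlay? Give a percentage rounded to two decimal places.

0.12%

Value after one year: 7,875 × (1 + 0.017/12)^12 = 7,875 × 1.017133 = $8,009.92.
Effective yield on the $8,000 outlay: 8,009.92 / 8,000 − 1 = 0.001240 = 0.12%.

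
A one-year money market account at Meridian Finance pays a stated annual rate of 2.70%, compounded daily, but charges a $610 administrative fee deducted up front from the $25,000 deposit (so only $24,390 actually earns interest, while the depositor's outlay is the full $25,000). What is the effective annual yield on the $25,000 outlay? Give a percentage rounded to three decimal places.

0.230%

Value after one year: 24,390 × (1 + 0.0270/365)^365 = 24,390 × 1.027367 = $25,057.48.
Effective yield on the $25,000 outlay: 25,057.48 / 25,000 − 1 = 0.002299 = 0.230%.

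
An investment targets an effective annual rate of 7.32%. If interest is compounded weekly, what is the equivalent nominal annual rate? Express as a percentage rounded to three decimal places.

(1 + r/52)^52 − 1 = 0.0732, so 1 + r/52 = 1.0732^(1/52).
r/52 = 0.001359, so r = 0.070693 = 7.069%.

7.069%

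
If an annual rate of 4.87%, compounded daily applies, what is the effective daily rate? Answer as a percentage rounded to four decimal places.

0.0133%

With a nominal annual rate compounded daily, the periodic rate is the nominal rate divided by 365.
i = 0.0487 / 365 = 0.0001334 = 0.0133%.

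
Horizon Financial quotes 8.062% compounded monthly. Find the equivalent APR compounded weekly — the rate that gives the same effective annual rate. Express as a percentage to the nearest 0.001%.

EAR = (1 + 0.08062/12)^12 − 1 = 0.083667.
Solve (1 + r/52)^52 = 1.083667: r/52 = 1.083667^(1/52) − 1 = 0.001546, so r = 0.080413 = 8.041%.

8.041%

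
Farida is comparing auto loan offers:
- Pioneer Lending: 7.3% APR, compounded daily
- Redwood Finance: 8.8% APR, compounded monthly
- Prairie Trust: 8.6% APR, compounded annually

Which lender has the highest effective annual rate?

Pioneer Lending: (1 + 0.073/365)^365 − 1 = 7.572%
Redwood Finance: (1 + 0.088/12)^12 − 1 = 9.164%
Prairie Trust: compounded annually, EAR = 8.600%
The highest effective annual rate is Redwood Finance at 9.164%.

Redwood Finance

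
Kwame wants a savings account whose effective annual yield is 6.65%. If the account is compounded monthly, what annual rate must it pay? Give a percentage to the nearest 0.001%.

6.456%

(1 + r/12)^12 − 1 = 0.0665, so 1 + r/12 = 1.0665^(1/12).
r/12 = 0.005380, so r = 0.064555 = 6.456%.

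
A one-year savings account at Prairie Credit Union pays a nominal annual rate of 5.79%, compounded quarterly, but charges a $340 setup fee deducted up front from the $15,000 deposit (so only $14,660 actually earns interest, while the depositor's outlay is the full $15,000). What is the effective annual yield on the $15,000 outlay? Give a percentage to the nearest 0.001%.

3.516%

Value after one year: 14,660 × (1 + 0.0579/4)^4 = 14,660 × 1.059169 = $15,527.42.
Effective yield on the $15,000 outlay: 15,527.42 / 15,000 − 1 = 0.035161 = 3.516%.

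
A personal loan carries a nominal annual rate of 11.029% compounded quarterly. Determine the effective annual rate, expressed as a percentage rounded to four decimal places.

EAR = (1 + 0.11029/4)^4 − 1.
= (1 + 0.027572)^4 − 1 = 1.114936 − 1 = 11.4936%.

11.4936%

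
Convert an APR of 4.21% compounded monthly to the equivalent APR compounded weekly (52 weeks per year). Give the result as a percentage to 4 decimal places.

4.2043%

EAR = (1 + 0.0421/12)^12 − 1 = 0.042922.
Solve (1 + r/52)^52 = 1.042922: r/52 = 1.042922^(1/52) − 1 = 0.000809, so r = 0.042043 = 4.2043%.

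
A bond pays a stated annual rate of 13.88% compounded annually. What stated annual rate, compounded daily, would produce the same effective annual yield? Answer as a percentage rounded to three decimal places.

13.000%

Compounded annually, EAR = nominal = 0.138800.
Solve (1 + r/365)^365 = 1.138800: r/365 = 1.138800^(1/365) − 1 = 0.000356, so r = 0.129998 = 13.000%.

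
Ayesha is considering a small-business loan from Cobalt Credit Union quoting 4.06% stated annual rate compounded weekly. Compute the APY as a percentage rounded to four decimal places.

EAR = (1 + 0.0406/52)^52 − 1.
= 1.041419 − 1 = 4.1419%.

4.1419%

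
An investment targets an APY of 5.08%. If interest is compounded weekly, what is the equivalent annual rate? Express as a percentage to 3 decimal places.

(1 + r/52)^52 − 1 = 0.0508, so 1 + r/52 = 1.0508^(1/52).
r/52 = 0.000953, so r = 0.049575 = 4.958%.

4.958%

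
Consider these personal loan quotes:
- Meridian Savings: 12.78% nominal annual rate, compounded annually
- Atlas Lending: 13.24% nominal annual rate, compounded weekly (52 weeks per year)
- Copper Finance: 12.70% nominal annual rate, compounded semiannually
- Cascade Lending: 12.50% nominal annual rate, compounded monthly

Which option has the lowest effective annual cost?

Meridian Savings: compounded annually, EAR = 12.780%
Atlas Lending: (1 + 0.1324/52)^52 − 1 = 14.137%
Copper Finance: (1 + 0.1270/2)^2 − 1 = 13.103%
Cascade Lending: (1 + 0.1250/12)^12 − 1 = 13.242%
The lowest effective annual rate is Meridian Savings at 12.780%.

Meridian Savings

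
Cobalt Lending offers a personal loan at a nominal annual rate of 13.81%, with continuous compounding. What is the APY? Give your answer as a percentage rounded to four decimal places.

With continuous compounding, EAR = e^0.1381 − 1.
e^0.1381 = 1.148090, so EAR = 0.148090 = 14.8090%.

14.8090%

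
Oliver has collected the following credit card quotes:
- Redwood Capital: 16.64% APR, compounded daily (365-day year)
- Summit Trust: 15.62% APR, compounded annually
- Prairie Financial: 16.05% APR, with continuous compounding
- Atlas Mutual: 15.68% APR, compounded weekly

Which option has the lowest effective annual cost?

Summit Trust

Redwood Capital: (1 + 0.1664/365)^365 − 1 = 18.100%
Summit Trust: compounded annually, EAR = 15.620%
Prairie Financial: e^0.1605 − 1 = 17.410%
Atlas Mutual: (1 + 0.1568/52)^52 − 1 = 16.949%
The lowest effective annual rate is Summit Trust at 15.620%.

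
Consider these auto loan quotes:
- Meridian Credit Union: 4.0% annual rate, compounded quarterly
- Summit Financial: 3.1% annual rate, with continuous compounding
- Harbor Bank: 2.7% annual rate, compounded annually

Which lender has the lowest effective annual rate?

Meridian Credit Union: (1 + 0.040/4)^4 − 1 = 4.060%
Summit Financial: e^0.031 − 1 = 3.149%
Harbor Bank: compounded annually, EAR = 2.700%
The lowest effective annual rate is Harbor Bank at 2.700%.

Harbor Bank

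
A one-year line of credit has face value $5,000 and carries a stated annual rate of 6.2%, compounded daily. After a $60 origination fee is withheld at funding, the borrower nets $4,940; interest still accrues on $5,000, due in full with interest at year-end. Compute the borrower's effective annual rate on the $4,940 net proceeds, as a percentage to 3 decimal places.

Amount owed after one year: 5,000 × (1 + 0.062/365)^365 = 5,000 × 1.063957 = $5,319.78.
Effective rate on net proceeds: 5,319.78 / 4,940 − 1 = 0.076879 = 7.688%.

7.688%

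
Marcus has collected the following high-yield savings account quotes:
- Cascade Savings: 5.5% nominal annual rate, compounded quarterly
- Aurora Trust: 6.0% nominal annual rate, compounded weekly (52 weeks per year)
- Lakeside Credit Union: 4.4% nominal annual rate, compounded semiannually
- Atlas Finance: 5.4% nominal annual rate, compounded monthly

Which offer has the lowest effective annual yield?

Lakeside Credit Union

Cascade Savings: (1 + 0.055/4)^4 − 1 = 5.614%
Aurora Trust: (1 + 0.060/52)^52 − 1 = 6.180%
Lakeside Credit Union: (1 + 0.044/2)^2 − 1 = 4.448%
Atlas Finance: (1 + 0.054/12)^12 − 1 = 5.536%
The lowest effective annual rate is Lakeside Credit Union at 4.448%.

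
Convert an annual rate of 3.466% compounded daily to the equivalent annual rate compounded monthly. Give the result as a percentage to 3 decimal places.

EAR = (1 + 0.03466/365)^365 − 1 = 0.035266.
Solve (1 + r/12)^12 = 1.035266: r/12 = 1.035266^(1/12) − 1 = 0.002892, so r = 0.034708 = 3.471%.

3.471%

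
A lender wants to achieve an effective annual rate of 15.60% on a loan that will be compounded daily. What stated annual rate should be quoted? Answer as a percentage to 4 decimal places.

14.4995%

(1 + r/365)^365 − 1 = 0.1560, so 1 + r/365 = 1.1560^(1/365).
r/365 = 0.000397, so r = 0.144995 = 14.4995%.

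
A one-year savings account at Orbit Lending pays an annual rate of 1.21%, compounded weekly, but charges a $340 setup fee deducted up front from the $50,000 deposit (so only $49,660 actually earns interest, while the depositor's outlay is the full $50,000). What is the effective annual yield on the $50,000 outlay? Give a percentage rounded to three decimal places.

Value after one year: 49,660 × (1 + 0.0121/52)^52 = 49,660 × 1.012172 = $50,264.47.
Effective yield on the $50,000 outlay: 50,264.47 / 50,000 − 1 = 0.005289 = 0.529%.

0.529%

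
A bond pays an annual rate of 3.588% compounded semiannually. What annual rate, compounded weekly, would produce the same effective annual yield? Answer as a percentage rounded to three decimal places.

EAR = (1 + 0.03588/2)^2 − 1 = 0.036202.
Solve (1 + r/52)^52 = 1.036202: r/52 = 1.036202^(1/52) − 1 = 0.000684, so r = 0.035574 = 3.557%.

3.557%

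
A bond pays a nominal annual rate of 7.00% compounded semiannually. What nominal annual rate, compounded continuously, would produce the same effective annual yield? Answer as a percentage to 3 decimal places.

EAR = (1 + 0.0700/2)^2 − 1 = 0.071225.
Equivalent continuous rate: r = ln(1 + 0.071225) = 0.068803 = 6.880%.

6.880%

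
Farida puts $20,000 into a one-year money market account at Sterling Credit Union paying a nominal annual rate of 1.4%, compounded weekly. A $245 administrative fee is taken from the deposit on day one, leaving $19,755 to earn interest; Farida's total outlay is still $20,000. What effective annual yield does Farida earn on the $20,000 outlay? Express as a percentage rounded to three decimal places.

Value after one year: 19,755 × (1 + 0.014/52)^52 = 19,755 × 1.014097 = $20,033.48.
Effective yield on the $20,000 outlay: 20,033.48 / 20,000 − 1 = 0.001674 = 0.167%.

0.167%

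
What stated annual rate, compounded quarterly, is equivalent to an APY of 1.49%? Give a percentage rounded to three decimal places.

1.482%

(1 + r/4)^4 − 1 = 0.0149, so 1 + r/4 = 1.0149^(1/4).
r/4 = 0.003704, so r = 0.014817 = 1.482%.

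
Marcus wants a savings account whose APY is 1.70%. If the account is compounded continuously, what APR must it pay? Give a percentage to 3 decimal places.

Continuous: nominal r satisfies e^r − 1 = 0.0170.
r = ln(1 + 0.0170) = ln(1.0170) = 0.016857 = 1.686%.

1.686%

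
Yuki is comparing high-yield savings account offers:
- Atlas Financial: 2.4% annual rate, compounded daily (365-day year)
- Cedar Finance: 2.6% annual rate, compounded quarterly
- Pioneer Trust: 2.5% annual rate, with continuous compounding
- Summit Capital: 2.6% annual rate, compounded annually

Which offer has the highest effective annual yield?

Cedar Finance

Atlas Financial: (1 + 0.024/365)^365 − 1 = 2.429%
Cedar Finance: (1 + 0.026/4)^4 − 1 = 2.625%
Pioneer Trust: e^0.025 − 1 = 2.532%
Summit Capital: compounded annually, EAR = 2.600%
The highest effective annual rate is Cedar Finance at 2.625%.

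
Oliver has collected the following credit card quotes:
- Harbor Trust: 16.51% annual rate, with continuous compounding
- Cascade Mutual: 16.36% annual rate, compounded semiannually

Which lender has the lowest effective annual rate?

Harbor Trust: e^0.1651 − 1 = 17.951%
Cascade Mutual: (1 + 0.1636/2)^2 − 1 = 17.029%
The lowest effective annual rate is Cascade Mutual at 17.029%.

Cascade Mutual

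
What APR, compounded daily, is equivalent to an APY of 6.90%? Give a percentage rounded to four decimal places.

6.6730%

(1 + r/365)^365 − 1 = 0.0690, so 1 + r/365 = 1.0690^(1/365).
r/365 = 0.000183, so r = 0.066730 = 6.6730%.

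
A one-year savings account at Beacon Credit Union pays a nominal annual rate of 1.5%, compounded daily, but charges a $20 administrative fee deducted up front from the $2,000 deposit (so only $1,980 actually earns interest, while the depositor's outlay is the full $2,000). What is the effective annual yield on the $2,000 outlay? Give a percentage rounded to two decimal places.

0.50%

Value after one year: 1,980 × (1 + 0.015/365)^365 = 1,980 × 1.015113 = $2,009.92.
Effective yield on the $2,000 outlay: 2,009.92 / 2,000 − 1 = 0.004962 = 0.50%.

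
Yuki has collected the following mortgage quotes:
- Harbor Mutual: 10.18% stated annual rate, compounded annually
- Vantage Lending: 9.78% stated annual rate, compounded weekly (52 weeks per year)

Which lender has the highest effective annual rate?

Vantage Lending

Harbor Mutual: compounded annually, EAR = 10.180%
Vantage Lending: (1 + 0.0978/52)^52 − 1 = 10.264%
The highest effective annual rate is Vantage Lending at 10.264%.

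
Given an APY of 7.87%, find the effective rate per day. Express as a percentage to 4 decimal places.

0.0208%

The per-day rate i satisfies (1 + i)^365 = 1 + 0.0787.
i = 1.0787^(1/365) − 1 = 0.0002076 = 0.0208%.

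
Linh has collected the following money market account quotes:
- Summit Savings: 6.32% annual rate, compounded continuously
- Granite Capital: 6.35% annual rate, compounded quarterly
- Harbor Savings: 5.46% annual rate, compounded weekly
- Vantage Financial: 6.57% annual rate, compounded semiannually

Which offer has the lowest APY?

Summit Savings: e^0.0632 − 1 = 6.524%
Granite Capital: (1 + 0.0635/4)^4 − 1 = 6.503%
Harbor Savings: (1 + 0.0546/52)^52 − 1 = 5.609%
Vantage Financial: (1 + 0.0657/2)^2 − 1 = 6.678%
The lowest effective annual rate is Harbor Savings at 5.609%.

Harbor Savings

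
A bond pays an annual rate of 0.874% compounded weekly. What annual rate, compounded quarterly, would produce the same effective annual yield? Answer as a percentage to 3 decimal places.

0.875%

EAR = (1 + 0.00874/52)^52 − 1 = 0.008778.
Solve (1 + r/4)^4 = 1.008778: r/4 = 1.008778^(1/4) − 1 = 0.002187, so r = 0.008749 = 0.875%.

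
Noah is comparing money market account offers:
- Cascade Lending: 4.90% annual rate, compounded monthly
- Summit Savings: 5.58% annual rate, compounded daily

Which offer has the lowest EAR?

Cascade Lending

Cascade Lending: (1 + 0.0490/12)^12 − 1 = 5.012%
Summit Savings: (1 + 0.0558/365)^365 − 1 = 5.738%
The lowest effective annual rate is Cascade Lending at 5.012%.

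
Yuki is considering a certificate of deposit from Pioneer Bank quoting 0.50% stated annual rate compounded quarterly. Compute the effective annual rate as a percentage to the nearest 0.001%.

EAR = (1 + 0.0050/4)^4 − 1.
= (1 + 0.001250)^4 − 1 = 1.005009 − 1 = 0.501%.

0.501%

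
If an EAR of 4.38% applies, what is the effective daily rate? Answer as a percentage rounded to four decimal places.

The per-day rate i satisfies (1 + i)^365 = 1 + 0.0438.
i = 1.0438^(1/365) − 1 = 0.0001175 = 0.0117%.

0.0117%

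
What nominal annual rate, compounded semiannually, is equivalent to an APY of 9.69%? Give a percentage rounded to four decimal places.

(1 + r/2)^2 − 1 = 0.0969, so 1 + r/2 = 1.0969^(1/2).
r/2 = 0.047330, so r = 0.094660 = 9.4660%.

9.4660%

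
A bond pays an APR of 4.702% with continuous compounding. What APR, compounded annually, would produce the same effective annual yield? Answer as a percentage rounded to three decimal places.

EAR under continuous compounding: e^0.04702 − 1 = 0.048143.
Compounded annually, the equivalent nominal rate is the EAR itself: 4.814%.

4.814%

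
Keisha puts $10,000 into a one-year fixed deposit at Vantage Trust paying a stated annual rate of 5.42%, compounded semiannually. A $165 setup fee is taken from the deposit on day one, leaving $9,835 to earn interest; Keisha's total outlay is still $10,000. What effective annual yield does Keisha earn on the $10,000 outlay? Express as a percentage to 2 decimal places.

Value after one year: 9,835 × (1 + 0.0542/2)^2 = 9,835 × 1.054934 = $10,375.28.
Effective yield on the $10,000 outlay: 10,375.28 / 10,000 − 1 = 0.037528 = 3.75%.

3.75%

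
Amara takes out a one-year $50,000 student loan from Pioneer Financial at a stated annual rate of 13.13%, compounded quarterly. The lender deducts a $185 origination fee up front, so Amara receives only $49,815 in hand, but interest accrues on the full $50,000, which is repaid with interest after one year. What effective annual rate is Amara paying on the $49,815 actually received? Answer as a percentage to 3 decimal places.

14.213%

Amount owed after one year: 50,000 × (1 + 0.1313/4)^4 = 50,000 × 1.137908 = $56,895.38.
Effective rate on net proceeds: 56,895.38 / 49,815 − 1 = 0.142133 = 14.213%.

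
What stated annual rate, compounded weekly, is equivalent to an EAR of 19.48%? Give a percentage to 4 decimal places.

(1 + r/52)^52 − 1 = 0.1948, so 1 + r/52 = 1.1948^(1/52).
r/52 = 0.003429, so r = 0.178284 = 17.8284%.

17.8284%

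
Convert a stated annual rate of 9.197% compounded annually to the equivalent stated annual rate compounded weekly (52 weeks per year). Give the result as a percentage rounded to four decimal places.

Compounded annually, EAR = nominal = 0.091970.
Solve (1 + r/52)^52 = 1.091970: r/52 = 1.091970^(1/52) − 1 = 0.001693, so r = 0.088058 = 8.8058%.

8.8058%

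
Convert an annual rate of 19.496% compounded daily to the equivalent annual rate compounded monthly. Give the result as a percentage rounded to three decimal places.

19.650%

EAR = (1 + 0.19496/365)^365 − 1 = 0.215199.
Solve (1 + r/12)^12 = 1.215199: r/12 = 1.215199^(1/12) − 1 = 0.016375, so r = 0.196499 = 19.650%.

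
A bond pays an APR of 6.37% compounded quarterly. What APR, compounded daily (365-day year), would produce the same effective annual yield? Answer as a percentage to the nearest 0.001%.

6.320%

EAR = (1 + 0.0637/4)^4 − 1 = 0.065238.
Solve (1 + r/365)^365 = 1.065238: r/365 = 1.065238^(1/365) − 1 = 0.000173, so r = 0.063204 = 6.320%.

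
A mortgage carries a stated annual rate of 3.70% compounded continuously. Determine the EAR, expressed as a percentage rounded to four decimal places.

3.7693%

With continuous compounding, EAR = e^0.0370 − 1.
e^0.0370 = 1.037693, so EAR = 0.037693 = 3.7693%.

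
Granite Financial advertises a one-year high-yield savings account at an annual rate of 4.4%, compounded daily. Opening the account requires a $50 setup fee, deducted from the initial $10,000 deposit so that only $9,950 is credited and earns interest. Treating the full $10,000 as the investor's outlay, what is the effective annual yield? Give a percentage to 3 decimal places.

3.975%

Value after one year: 9,950 × (1 + 0.044/365)^365 = 9,950 × 1.044980 = $10,397.55.
Effective yield on the $10,000 outlay: 10,397.55 / 10,000 − 1 = 0.039755 = 3.975%.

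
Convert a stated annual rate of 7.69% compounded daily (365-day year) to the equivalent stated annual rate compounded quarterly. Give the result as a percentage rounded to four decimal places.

EAR = (1 + 0.0769/365)^365 − 1 = 0.079925.
Solve (1 + r/4)^4 = 1.079925: r/4 = 1.079925^(1/4) − 1 = 0.019409, so r = 0.077636 = 7.7636%.

7.7636%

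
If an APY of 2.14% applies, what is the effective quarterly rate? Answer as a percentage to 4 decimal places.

0.5308%

The per-quarter rate i satisfies (1 + i)^4 = 1 + 0.0214.
i = 1.0214^(1/4) − 1 = 0.0053076 = 0.5308%.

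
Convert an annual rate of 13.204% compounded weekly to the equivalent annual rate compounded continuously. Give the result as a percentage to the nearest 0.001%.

EAR = (1 + 0.13204/52)^52 − 1 = 0.140963.
Equivalent continuous rate: r = ln(1 + 0.140963) = 0.131873 = 13.187%.

13.187%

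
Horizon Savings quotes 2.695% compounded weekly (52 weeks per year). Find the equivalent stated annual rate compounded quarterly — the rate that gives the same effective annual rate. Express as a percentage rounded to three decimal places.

EAR = (1 + 0.02695/52)^52 − 1 = 0.027309.
Solve (1 + r/4)^4 = 1.027309: r/4 = 1.027309^(1/4) − 1 = 0.006758, so r = 0.027034 = 2.703%.

2.703%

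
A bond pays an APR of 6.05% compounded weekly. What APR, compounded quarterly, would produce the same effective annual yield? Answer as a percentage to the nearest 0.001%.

6.092%

EAR = (1 + 0.0605/52)^52 − 1 = 0.062330.
Solve (1 + r/4)^4 = 1.062330: r/4 = 1.062330^(1/4) − 1 = 0.015231, so r = 0.060924 = 6.092%.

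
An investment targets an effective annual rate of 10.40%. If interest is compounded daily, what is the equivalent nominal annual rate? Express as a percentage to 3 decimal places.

(1 + r/365)^365 − 1 = 0.1040, so 1 + r/365 = 1.1040^(1/365).
r/365 = 0.000271, so r = 0.098953 = 9.895%.

9.895%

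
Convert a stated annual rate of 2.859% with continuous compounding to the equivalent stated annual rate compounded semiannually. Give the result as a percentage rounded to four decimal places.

EAR under continuous compounding: e^0.02859 − 1 = 0.029003.
Solve (1 + r/2)^2 = 1.029003: r/2 = 1.029003^(1/2) − 1 = 0.014398, so r = 0.028795 = 2.8795%.

2.8795%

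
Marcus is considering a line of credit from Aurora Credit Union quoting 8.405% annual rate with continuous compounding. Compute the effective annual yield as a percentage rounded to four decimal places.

With continuous compounding, EAR = e^0.08405 − 1.
e^0.08405 = 1.087683, so EAR = 0.087683 = 8.7683%.

8.7683%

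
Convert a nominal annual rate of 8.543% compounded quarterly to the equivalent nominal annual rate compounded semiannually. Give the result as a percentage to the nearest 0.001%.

EAR = (1 + 0.08543/4)^4 − 1 = 0.088206.
Solve (1 + r/2)^2 = 1.088206: r/2 = 1.088206^(1/2) − 1 = 0.043171, so r = 0.086342 = 8.634%.

8.634%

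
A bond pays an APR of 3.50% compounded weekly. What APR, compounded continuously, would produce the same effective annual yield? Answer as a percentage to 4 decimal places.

3.4988%

EAR = (1 + 0.0350/52)^52 − 1 = 0.035608.
Equivalent continuous rate: r = ln(1 + 0.035608) = 0.034988 = 3.4988%.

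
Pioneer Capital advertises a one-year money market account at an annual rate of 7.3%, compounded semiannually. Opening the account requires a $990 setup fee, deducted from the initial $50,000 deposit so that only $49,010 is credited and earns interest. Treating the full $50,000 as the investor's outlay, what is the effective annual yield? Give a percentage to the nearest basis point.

5.31%

Value after one year: 49,010 × (1 + 0.073/2)^2 = 49,010 × 1.074332 = $52,653.02.
Effective yield on the $50,000 outlay: 52,653.02 / 50,000 − 1 = 0.053060 = 5.31%.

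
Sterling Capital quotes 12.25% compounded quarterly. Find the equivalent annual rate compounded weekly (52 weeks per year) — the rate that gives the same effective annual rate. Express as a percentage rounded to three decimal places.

12.080%

EAR = (1 + 0.1225/4)^4 − 1 = 0.128243.
Solve (1 + r/52)^52 = 1.128243: r/52 = 1.128243^(1/52) − 1 = 0.002323, so r = 0.120802 = 12.080%.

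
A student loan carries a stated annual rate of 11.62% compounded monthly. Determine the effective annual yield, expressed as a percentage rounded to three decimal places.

EAR = (1 + 0.1162/12)^12 − 1.
= 1.122593 − 1 = 12.259%.

12.259%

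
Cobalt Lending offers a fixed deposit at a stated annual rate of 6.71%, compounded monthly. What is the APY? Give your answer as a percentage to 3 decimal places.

EAR = (1 + 0.0671/12)^12 − 1.
= 1.069203 − 1 = 6.920%.

6.920%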